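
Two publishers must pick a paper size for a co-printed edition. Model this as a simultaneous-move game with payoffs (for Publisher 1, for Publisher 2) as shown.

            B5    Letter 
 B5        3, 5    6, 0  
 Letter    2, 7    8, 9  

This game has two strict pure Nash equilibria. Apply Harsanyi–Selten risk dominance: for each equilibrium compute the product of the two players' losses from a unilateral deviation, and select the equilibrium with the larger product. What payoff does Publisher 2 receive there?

5

At both B5: Publisher 1 loses 3 − 2 = 1 by deviating; Publisher 2 loses 5 − 0 = 5. Product = 1·5 = 5.
At both Letter: Publisher 1 loses 8 − 6 = 2 by deviating; Publisher 2 loses 9 − 7 = 2. Product = 2·2 = 4.
5 > 4, so both B5 is risk-dominant. Publisher 2's payoff there is 5.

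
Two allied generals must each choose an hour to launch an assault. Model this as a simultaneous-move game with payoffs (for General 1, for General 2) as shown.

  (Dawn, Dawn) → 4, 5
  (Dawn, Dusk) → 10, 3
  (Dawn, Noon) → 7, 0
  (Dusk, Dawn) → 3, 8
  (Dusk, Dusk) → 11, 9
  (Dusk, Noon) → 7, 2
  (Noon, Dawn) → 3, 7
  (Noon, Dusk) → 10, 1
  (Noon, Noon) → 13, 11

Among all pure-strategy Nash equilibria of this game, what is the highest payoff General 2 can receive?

11

Both Dawn is a pure NE (General 1: 4 ≥ 3; General 2: 5 ≥ 3). General 2 gets 5.
Both Dusk is a pure NE (General 1: 11 ≥ 10; General 2: 9 ≥ 8). General 2 gets 9.
Both Noon is a pure NE (General 1: 13 ≥ 7; General 2: 11 ≥ 7). General 2 gets 11.
Every other cell has a profitable deviation for at least one player. Highest of {5, 9, 11} is 11.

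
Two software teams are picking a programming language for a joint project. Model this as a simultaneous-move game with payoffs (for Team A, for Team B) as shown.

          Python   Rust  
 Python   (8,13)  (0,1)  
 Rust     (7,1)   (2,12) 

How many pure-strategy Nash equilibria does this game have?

Both Python: Team A gets 8 (best alternative 7); Team B gets 13 (best alternative 1). Neither deviates — NE.
Both Rust: Team A gets 2 (best alternative 0); Team B gets 12 (best alternative 1). Neither deviates — NE.
(Rust, Python) is not a NE: Team A would switch to Python (8 > 7).
No other cell survives both best-response checks, so there are 2 pure NE.

2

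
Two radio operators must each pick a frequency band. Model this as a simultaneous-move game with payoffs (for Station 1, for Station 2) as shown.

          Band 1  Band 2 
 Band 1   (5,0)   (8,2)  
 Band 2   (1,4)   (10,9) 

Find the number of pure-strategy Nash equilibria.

Both Band 2: Station 1 gets 10 (best alternative 8); Station 2 gets 9 (best alternative 4). Neither deviates — NE.
Both Band 1 is not a NE: Station 2 would switch to Band 2 (2 > 0).
No other cell survives both best-response checks, so there is 1 pure NE.

1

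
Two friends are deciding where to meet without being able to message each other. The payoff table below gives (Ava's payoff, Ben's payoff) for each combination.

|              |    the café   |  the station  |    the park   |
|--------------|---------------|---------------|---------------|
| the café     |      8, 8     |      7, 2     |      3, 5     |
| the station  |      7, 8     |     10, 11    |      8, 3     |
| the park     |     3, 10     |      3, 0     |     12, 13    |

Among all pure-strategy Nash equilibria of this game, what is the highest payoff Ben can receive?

Both the café is a pure NE (Ava: 8 ≥ 7; Ben: 8 ≥ 5). Ben gets 8.
Both the station is a pure NE (Ava: 10 ≥ 7; Ben: 11 ≥ 8). Ben gets 11.
Both the park is a pure NE (Ava: 12 ≥ 8; Ben: 13 ≥ 10). Ben gets 13.
Every other cell has a profitable deviation for at least one player. Highest of {8, 11, 13} is 13.

13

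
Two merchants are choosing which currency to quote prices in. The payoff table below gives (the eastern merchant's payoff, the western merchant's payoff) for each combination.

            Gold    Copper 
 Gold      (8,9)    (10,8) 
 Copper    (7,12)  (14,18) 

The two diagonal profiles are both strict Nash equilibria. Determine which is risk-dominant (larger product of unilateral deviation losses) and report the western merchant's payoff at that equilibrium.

18

At both Gold: the eastern merchant loses 8 − 7 = 1 by deviating; the western merchant loses 9 − 8 = 1. Product = 1·1 = 1.
At both Copper: the eastern merchant loses 14 − 10 = 4 by deviating; the western merchant loses 18 − 12 = 6. Product = 4·6 = 24.
24 > 1, so both Copper is risk-dominant. The western merchant's payoff there is 18.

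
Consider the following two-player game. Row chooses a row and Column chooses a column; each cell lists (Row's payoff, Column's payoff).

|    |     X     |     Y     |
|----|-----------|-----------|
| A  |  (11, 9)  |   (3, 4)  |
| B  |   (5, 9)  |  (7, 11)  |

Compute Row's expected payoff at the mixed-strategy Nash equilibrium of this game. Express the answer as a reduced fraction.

Column mixes with probability q on X, chosen so Row is indifferent: 11q + 3(1−q) = 5q + 7(1−q) gives q = 2/5.
Row's expected payoff (from either row, since indifferent) is 11·2/5 + 3·3/5 = 31/5.

31/5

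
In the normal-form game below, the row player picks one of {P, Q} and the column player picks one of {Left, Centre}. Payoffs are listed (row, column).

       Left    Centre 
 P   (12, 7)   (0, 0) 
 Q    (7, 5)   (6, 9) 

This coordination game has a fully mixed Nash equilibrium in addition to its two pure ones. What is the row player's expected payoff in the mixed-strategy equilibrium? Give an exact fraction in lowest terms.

The column player mixes with probability q on Left, chosen so the row player is indifferent: 12q + 0(1−q) = 7q + 6(1−q) gives q = 6/11.
The row player's expected payoff (from either row, since indifferent) is 12·6/11 + 0·5/11 = 72/11.

72/11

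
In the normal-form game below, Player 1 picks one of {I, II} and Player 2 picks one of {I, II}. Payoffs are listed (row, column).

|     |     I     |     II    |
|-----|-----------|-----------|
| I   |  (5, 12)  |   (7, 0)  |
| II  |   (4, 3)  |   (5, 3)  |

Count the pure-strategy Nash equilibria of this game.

Both I: Player 1 gets 5 (best alternative 4); Player 2 gets 12 (best alternative 0). Neither deviates — NE.
Both II is not a NE: Player 1 would switch to I (7 > 5).
No other cell survives both best-response checks, so there is 1 pure NE.

1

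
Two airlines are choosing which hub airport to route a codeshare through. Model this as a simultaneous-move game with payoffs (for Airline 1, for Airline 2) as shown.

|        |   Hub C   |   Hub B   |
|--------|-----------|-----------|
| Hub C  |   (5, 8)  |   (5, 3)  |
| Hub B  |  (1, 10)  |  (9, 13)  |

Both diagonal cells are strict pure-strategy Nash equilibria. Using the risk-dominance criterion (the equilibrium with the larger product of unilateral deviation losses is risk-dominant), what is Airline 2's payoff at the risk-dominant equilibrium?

At both Hub C: Airline 1 loses 5 − 1 = 4 by deviating; Airline 2 loses 8 − 3 = 5. Product = 4·5 = 20.
At both Hub B: Airline 1 loses 9 − 5 = 4 by deviating; Airline 2 loses 13 − 10 = 3. Product = 4·3 = 12.
20 > 12, so both Hub C is risk-dominant. Airline 2's payoff there is 8.

8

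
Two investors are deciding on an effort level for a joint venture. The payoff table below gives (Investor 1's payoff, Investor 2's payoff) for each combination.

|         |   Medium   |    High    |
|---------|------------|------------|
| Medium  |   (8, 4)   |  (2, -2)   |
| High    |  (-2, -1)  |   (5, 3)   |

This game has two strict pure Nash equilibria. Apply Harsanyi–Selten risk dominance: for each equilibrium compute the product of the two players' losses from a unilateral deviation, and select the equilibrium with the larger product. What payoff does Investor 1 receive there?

At both Medium: Investor 1 loses 8 − (-2) = 10 by deviating; Investor 2 loses 4 − (-2) = 6. Product = 10·6 = 60.
At both High: Investor 1 loses 5 − 2 = 3 by deviating; Investor 2 loses 3 − (-1) = 4. Product = 3·4 = 12.
60 > 12, so both Medium is risk-dominant. Investor 1's payoff there is 8.

8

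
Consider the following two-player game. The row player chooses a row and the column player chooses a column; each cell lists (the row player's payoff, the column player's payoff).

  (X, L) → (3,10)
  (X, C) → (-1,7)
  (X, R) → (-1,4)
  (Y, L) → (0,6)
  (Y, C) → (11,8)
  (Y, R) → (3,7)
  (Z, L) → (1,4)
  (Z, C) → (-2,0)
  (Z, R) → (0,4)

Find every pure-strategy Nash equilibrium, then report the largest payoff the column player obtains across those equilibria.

(X, L) is a pure NE (the row player: 3 ≥ 1; the column player: 10 ≥ 7). The column player gets 10.
(Y, C) is a pure NE (the row player: 11 ≥ -1; the column player: 8 ≥ 7). The column player gets 8.
Every other cell has a profitable deviation for at least one player. Highest of {10, 8} is 10.

10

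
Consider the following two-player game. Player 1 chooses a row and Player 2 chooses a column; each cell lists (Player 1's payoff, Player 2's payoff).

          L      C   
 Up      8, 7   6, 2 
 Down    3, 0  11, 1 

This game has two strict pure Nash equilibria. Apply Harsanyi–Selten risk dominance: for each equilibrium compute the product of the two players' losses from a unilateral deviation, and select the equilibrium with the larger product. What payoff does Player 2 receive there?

At (Up, L): Player 1 loses 8 − 3 = 5 by deviating; Player 2 loses 7 − 2 = 5. Product = 5·5 = 25.
At (Down, C): Player 1 loses 11 − 6 = 5 by deviating; Player 2 loses 1 − 0 = 1. Product = 5·1 = 5.
25 > 5, so (Up, L) is risk-dominant. Player 2's payoff there is 7.

7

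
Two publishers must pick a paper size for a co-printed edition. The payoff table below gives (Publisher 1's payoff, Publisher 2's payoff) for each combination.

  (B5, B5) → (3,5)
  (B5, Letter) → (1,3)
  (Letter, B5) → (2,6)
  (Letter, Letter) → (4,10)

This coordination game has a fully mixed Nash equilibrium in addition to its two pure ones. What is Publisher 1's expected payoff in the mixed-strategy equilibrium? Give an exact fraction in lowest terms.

Publisher 2 mixes with probability q on B5, chosen so Publisher 1 is indifferent: 3q + 1(1−q) = 2q + 4(1−q) gives q = 3/4.
Publisher 1's expected payoff (from either row, since indifferent) is 3·3/4 + 1·1/4 = 5/2.

5/2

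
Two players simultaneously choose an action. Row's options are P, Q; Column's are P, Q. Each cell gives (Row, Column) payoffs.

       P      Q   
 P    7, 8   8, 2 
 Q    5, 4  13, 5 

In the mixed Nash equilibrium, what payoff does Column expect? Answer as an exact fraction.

32/7

Row mixes with probability p on P, chosen so Column is indifferent: 8p + 4(1−p) = 2p + 5(1−p) gives p = 1/7.
Column's expected payoff is 8·1/7 + 4·6/7 = 32/7.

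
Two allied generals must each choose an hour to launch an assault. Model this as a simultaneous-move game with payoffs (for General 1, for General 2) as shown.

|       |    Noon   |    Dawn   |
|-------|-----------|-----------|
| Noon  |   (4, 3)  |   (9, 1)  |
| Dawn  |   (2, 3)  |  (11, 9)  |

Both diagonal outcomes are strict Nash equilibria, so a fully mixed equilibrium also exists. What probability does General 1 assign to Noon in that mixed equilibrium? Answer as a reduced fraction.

3/4

General 1's mix p on Noon must make General 2 indifferent between Noon and Dawn.
General 2's payoff from Noon: 3p + 3(1−p). From Dawn: 1p + 9(1−p).
Set equal: 2p = 6(1−p) → p = 6/8 = 3/4.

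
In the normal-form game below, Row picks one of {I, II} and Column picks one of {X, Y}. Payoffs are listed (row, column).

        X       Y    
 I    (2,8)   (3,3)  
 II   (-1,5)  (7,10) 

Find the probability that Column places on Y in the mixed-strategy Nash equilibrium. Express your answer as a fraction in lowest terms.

3/7

Column's mix q on X must make Row indifferent between I and II.
Row's payoff from I: 2q + 3(1−q). From II: (-1)q + 7(1−q).
Set equal: 3q = 4(1−q) → q = 4/7.
Probability on Y is 1 − 4/7 = 3/7.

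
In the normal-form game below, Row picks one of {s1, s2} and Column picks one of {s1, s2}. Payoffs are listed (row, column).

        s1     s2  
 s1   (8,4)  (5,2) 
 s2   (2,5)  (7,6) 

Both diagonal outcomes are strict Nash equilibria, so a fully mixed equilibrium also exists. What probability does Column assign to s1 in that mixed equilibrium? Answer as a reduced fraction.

1/4

Column's mix q on s1 must make Row indifferent between s1 and s2.
Row's payoff from s1: 8q + 5(1−q). From s2: 2q + 7(1−q).
Set equal: 6q = 2(1−q) → q = 2/8 = 1/4.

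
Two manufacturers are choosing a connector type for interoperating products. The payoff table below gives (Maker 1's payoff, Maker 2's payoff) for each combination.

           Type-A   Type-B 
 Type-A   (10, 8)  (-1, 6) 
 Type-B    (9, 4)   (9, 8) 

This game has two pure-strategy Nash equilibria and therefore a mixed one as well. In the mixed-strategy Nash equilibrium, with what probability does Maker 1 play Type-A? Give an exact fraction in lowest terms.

2/3

Maker 1's mix p on Type-A must make Maker 2 indifferent between Type-A and Type-B.
Maker 2's payoff from Type-A: 8p + 4(1−p). From Type-B: 6p + 8(1−p).
Set equal: 2p = 4(1−p) → p = 4/6 = 2/3.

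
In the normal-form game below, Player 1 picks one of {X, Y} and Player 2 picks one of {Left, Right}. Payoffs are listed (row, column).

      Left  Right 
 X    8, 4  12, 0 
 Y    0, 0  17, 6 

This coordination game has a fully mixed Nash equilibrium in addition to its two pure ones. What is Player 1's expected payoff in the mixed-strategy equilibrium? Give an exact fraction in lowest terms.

136/13

Player 2 mixes with probability q on Left, chosen so Player 1 is indifferent: 8q + 12(1−q) = 0q + 17(1−q) gives q = 5/13.
Player 1's expected payoff (from either row, since indifferent) is 8·5/13 + 12·8/13 = 136/13.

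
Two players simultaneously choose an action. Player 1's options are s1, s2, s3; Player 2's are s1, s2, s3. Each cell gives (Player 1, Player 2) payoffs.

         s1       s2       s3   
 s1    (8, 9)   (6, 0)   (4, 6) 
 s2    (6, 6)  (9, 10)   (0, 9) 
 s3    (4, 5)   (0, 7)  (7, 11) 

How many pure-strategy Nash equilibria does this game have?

Both s1: Player 1 gets 8 (best alternative 6); Player 2 gets 9 (best alternative 6). Neither deviates — NE.
Both s2: Player 1 gets 9 (best alternative 6); Player 2 gets 10 (best alternative 9). Neither deviates — NE.
Both s3: Player 1 gets 7 (best alternative 4); Player 2 gets 11 (best alternative 7). Neither deviates — NE.
(s2, s3) is not a NE: Player 1 would switch to s3 (7 > 0).
No other cell survives both best-response checks, so there are 3 pure NE.

3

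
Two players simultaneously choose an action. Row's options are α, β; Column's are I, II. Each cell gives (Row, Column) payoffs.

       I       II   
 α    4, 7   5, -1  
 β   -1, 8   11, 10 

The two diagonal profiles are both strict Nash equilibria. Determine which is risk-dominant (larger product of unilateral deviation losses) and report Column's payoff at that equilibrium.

At (α, I): Row loses 4 − (-1) = 5 by deviating; Column loses 7 − (-1) = 8. Product = 5·8 = 40.
At (β, II): Row loses 11 − 5 = 6 by deviating; Column loses 10 − 8 = 2. Product = 6·2 = 12.
40 > 12, so (α, I) is risk-dominant. Column's payoff there is 7.

7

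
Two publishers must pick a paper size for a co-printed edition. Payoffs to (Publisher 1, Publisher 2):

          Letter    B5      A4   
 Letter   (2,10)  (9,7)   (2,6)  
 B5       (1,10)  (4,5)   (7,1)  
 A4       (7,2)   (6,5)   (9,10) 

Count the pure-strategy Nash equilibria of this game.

1

Both A4: Publisher 1 gets 9 (best alternative 7); Publisher 2 gets 10 (best alternative 5). Neither deviates — NE.
Both B5 is not a NE: Publisher 1 would switch to Letter (9 > 4).
No other cell survives both best-response checks, so there is 1 pure NE.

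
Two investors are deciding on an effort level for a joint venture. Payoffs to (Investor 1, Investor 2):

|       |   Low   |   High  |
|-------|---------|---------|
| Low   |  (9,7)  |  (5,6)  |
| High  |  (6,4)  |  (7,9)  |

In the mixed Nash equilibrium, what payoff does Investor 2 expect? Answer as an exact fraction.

13/2

Investor 1 mixes with probability p on Low, chosen so Investor 2 is indifferent: 7p + 4(1−p) = 6p + 9(1−p) gives p = 5/6.
Investor 2's expected payoff is 7·5/6 + 4·1/6 = 13/2.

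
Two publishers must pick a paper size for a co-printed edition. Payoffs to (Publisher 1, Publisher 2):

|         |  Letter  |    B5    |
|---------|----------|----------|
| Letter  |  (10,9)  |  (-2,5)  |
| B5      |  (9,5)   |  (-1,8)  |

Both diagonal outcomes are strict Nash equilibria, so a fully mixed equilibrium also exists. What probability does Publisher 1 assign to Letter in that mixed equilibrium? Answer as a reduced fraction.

Publisher 1's mix p on Letter must make Publisher 2 indifferent between Letter and B5.
Publisher 2's payoff from Letter: 9p + 5(1−p). From B5: 5p + 8(1−p).
Set equal: 4p = 3(1−p) → p = 3/7.

3/7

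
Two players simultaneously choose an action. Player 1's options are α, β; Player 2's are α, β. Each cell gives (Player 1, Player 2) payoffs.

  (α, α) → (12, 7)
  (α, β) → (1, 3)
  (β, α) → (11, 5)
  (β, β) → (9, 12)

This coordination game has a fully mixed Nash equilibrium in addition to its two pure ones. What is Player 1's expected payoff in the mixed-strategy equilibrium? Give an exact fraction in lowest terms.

Player 2 mixes with probability q on α, chosen so Player 1 is indifferent: 12q + 1(1−q) = 11q + 9(1−q) gives q = 8/9.
Player 1's expected payoff (from either row, since indifferent) is 12·8/9 + 1·1/9 = 97/9.

97/9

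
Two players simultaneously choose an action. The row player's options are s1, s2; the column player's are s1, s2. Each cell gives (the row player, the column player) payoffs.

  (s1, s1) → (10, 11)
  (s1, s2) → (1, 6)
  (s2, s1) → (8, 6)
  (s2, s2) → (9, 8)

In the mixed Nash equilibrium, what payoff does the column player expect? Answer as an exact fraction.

52/7

The row player mixes with probability p on s1, chosen so the column player is indifferent: 11p + 6(1−p) = 6p + 8(1−p) gives p = 2/7.
The column player's expected payoff is 11·2/7 + 6·5/7 = 52/7.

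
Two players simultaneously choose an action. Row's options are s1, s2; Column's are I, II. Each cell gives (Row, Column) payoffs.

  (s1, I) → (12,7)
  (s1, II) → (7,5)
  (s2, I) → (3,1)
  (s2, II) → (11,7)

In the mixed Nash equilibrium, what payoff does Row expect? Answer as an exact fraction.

Column mixes with probability q on I, chosen so Row is indifferent: 12q + 7(1−q) = 3q + 11(1−q) gives q = 4/13.
Row's expected payoff (from either row, since indifferent) is 12·4/13 + 7·9/13 = 111/13.

111/13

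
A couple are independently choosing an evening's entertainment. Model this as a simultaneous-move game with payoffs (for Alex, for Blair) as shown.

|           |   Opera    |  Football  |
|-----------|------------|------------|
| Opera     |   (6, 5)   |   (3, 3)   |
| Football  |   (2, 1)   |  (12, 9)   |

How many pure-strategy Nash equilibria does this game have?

2

Both Opera: Alex gets 6 (best alternative 2); Blair gets 5 (best alternative 3). Neither deviates — NE.
Both Football: Alex gets 12 (best alternative 3); Blair gets 9 (best alternative 1). Neither deviates — NE.
(Opera, Football) is not a NE: Alex would switch to Football (12 > 3).
No other cell survives both best-response checks, so there are 2 pure NE.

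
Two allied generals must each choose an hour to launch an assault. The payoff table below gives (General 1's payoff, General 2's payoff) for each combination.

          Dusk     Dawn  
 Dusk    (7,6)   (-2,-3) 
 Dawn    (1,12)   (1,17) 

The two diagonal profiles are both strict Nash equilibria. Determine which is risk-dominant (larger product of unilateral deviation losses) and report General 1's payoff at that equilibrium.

7

At both Dusk: General 1 loses 7 − 1 = 6 by deviating; General 2 loses 6 − (-3) = 9. Product = 6·9 = 54.
At both Dawn: General 1 loses 1 − (-2) = 3 by deviating; General 2 loses 17 − 12 = 5. Product = 3·5 = 15.
54 > 15, so both Dusk is risk-dominant. General 1's payoff there is 7.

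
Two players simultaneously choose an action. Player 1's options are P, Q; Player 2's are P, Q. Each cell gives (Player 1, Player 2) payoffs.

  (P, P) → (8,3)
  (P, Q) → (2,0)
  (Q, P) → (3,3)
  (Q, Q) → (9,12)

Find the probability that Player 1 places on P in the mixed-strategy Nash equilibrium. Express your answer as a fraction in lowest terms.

Player 1's mix p on P must make Player 2 indifferent between P and Q.
Player 2's payoff from P: 3p + 3(1−p). From Q: 0p + 12(1−p).
Set equal: 3p = 9(1−p) → p = 9/12 = 3/4.

3/4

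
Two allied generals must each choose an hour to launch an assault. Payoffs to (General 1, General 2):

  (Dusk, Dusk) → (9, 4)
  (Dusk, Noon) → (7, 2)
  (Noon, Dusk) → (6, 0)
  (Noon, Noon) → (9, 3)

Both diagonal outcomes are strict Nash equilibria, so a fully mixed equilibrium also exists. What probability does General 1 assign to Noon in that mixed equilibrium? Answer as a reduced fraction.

General 1's mix p on Dusk must make General 2 indifferent between Dusk and Noon.
General 2's payoff from Dusk: 4p + 0(1−p). From Noon: 2p + 3(1−p).
Set equal: 2p = 3(1−p) → p = 3/5.
Probability on Noon is 1 − 3/5 = 2/5.

2/5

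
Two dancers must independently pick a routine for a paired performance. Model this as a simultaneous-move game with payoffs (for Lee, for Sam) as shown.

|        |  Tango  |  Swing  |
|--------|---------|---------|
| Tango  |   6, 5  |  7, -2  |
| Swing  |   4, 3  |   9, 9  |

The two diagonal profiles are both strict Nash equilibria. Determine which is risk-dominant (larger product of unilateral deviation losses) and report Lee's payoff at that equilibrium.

6

At both Tango: Lee loses 6 − 4 = 2 by deviating; Sam loses 5 − (-2) = 7. Product = 2·7 = 14.
At both Swing: Lee loses 9 − 7 = 2 by deviating; Sam loses 9 − 3 = 6. Product = 2·6 = 12.
14 > 12, so both Tango is risk-dominant. Lee's payoff there is 6.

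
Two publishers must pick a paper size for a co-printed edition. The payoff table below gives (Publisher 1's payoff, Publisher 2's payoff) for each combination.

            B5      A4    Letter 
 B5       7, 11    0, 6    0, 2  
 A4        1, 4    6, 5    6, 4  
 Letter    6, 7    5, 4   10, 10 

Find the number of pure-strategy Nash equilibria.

Both B5: Publisher 1 gets 7 (best alternative 6); Publisher 2 gets 11 (best alternative 6). Neither deviates — NE.
Both A4: Publisher 1 gets 6 (best alternative 5); Publisher 2 gets 5 (best alternative 4). Neither deviates — NE.
Both Letter: Publisher 1 gets 10 (best alternative 6); Publisher 2 gets 10 (best alternative 7). Neither deviates — NE.
(B5, Letter) is not a NE: Publisher 1 would switch to Letter (10 > 0).
No other cell survives both best-response checks, so there are 3 pure NE.

3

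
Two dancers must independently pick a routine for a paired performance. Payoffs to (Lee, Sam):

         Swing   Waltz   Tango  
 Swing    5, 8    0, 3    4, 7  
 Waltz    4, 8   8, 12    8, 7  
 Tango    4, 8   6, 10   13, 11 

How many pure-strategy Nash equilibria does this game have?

Both Swing: Lee gets 5 (best alternative 4); Sam gets 8 (best alternative 7). Neither deviates — NE.
Both Waltz: Lee gets 8 (best alternative 6); Sam gets 12 (best alternative 8). Neither deviates — NE.
Both Tango: Lee gets 13 (best alternative 8); Sam gets 11 (best alternative 10). Neither deviates — NE.
(Waltz, Swing) is not a NE: Lee would switch to Swing (5 > 4).
No other cell survives both best-response checks, so there are 3 pure NE.

3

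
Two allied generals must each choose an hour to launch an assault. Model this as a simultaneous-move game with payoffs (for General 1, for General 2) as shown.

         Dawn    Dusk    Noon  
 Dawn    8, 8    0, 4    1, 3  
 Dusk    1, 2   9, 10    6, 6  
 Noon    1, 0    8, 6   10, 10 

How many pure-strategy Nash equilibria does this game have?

Both Dawn: General 1 gets 8 (best alternative 1); General 2 gets 8 (best alternative 4). Neither deviates — NE.
Both Dusk: General 1 gets 9 (best alternative 8); General 2 gets 10 (best alternative 6). Neither deviates — NE.
Both Noon: General 1 gets 10 (best alternative 6); General 2 gets 10 (best alternative 6). Neither deviates — NE.
(Noon, Dusk) is not a NE: General 1 would switch to Dusk (9 > 8).
No other cell survives both best-response checks, so there are 3 pure NE.

3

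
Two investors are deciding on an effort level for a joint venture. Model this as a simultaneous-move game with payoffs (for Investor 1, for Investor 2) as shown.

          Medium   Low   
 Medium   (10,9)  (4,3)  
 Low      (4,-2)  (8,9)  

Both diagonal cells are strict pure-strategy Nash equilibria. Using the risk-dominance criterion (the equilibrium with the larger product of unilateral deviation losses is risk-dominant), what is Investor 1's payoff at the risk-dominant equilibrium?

8

At both Medium: Investor 1 loses 10 − 4 = 6 by deviating; Investor 2 loses 9 − 3 = 6. Product = 6·6 = 36.
At both Low: Investor 1 loses 8 − 4 = 4 by deviating; Investor 2 loses 9 − (-2) = 11. Product = 4·11 = 44.
44 > 36, so both Low is risk-dominant. Investor 1's payoff there is 8.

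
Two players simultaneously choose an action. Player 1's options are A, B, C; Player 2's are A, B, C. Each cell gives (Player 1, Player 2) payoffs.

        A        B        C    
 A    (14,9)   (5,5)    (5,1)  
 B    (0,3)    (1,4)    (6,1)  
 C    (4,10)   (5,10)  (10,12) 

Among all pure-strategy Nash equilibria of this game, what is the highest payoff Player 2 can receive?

12

Both A is a pure NE (Player 1: 14 ≥ 4; Player 2: 9 ≥ 5). Player 2 gets 9.
Both C is a pure NE (Player 1: 10 ≥ 6; Player 2: 12 ≥ 10). Player 2 gets 12.
Every other cell has a profitable deviation for at least one player. Highest of {9, 12} is 12.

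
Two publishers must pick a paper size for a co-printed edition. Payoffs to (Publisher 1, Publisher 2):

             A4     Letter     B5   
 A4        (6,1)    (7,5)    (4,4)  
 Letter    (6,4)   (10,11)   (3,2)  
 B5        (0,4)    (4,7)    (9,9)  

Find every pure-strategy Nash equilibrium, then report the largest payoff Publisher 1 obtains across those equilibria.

Both Letter is a pure NE (Publisher 1: 10 ≥ 7; Publisher 2: 11 ≥ 4). Publisher 1 gets 10.
Both B5 is a pure NE (Publisher 1: 9 ≥ 4; Publisher 2: 9 ≥ 7). Publisher 1 gets 9.
Every other cell has a profitable deviation for at least one player. Highest of {10, 9} is 10.

10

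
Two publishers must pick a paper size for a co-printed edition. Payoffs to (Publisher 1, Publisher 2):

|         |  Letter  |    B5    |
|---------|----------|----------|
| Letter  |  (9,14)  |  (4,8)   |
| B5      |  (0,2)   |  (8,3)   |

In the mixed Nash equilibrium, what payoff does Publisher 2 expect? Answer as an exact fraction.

26/7

Publisher 1 mixes with probability p on Letter, chosen so Publisher 2 is indifferent: 14p + 2(1−p) = 8p + 3(1−p) gives p = 1/7.
Publisher 2's expected payoff is 14·1/7 + 2·6/7 = 26/7.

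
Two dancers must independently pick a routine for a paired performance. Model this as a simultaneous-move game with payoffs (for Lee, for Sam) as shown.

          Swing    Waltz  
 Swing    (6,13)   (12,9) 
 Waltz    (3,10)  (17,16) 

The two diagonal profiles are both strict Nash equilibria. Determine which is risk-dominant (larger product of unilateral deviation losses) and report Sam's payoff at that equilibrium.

At both Swing: Lee loses 6 − 3 = 3 by deviating; Sam loses 13 − 9 = 4. Product = 3·4 = 12.
At both Waltz: Lee loses 17 − 12 = 5 by deviating; Sam loses 16 − 10 = 6. Product = 5·6 = 30.
30 > 12, so both Waltz is risk-dominant. Sam's payoff there is 16.

16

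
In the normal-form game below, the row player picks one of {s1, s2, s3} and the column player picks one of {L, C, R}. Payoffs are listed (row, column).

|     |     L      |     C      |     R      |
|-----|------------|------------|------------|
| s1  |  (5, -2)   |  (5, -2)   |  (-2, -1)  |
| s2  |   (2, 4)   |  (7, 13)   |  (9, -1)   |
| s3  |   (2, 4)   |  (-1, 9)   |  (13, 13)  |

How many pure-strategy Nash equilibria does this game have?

(s2, C): the row player gets 7 (best alternative 5); the column player gets 13 (best alternative 4). Neither deviates — NE.
(s3, R): the row player gets 13 (best alternative 9); the column player gets 13 (best alternative 9). Neither deviates — NE.
(s1, L) is not a NE: the column player would switch to R (-1 > -2).
No other cell survives both best-response checks, so there are 2 pure NE.

2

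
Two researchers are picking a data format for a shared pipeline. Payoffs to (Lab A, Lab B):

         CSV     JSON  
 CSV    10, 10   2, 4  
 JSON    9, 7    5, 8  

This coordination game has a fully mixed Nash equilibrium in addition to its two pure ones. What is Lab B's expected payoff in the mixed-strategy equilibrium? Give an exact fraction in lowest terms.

Lab A mixes with probability p on CSV, chosen so Lab B is indifferent: 10p + 7(1−p) = 4p + 8(1−p) gives p = 1/7.
Lab B's expected payoff is 10·1/7 + 7·6/7 = 52/7.

52/7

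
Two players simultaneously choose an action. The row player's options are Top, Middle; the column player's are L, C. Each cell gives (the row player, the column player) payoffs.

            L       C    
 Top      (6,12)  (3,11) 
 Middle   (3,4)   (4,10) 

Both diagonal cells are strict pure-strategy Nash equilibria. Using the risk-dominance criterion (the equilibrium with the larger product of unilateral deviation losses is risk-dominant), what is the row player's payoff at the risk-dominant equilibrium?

4

At (Top, L): the row player loses 6 − 3 = 3 by deviating; the column player loses 12 − 11 = 1. Product = 3·1 = 3.
At (Middle, C): the row player loses 4 − 3 = 1 by deviating; the column player loses 10 − 4 = 6. Product = 1·6 = 6.
6 > 3, so (Middle, C) is risk-dominant. The row player's payoff there is 4.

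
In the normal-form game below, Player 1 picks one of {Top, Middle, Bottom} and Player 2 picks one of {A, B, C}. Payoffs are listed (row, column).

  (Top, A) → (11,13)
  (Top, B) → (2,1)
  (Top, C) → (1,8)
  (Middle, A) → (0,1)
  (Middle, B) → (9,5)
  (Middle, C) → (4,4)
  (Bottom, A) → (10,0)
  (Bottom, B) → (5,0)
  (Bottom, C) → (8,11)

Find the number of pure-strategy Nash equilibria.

(Top, A): Player 1 gets 11 (best alternative 10); Player 2 gets 13 (best alternative 8). Neither deviates — NE.
(Middle, B): Player 1 gets 9 (best alternative 5); Player 2 gets 5 (best alternative 4). Neither deviates — NE.
(Bottom, C): Player 1 gets 8 (best alternative 4); Player 2 gets 11 (best alternative 0). Neither deviates — NE.
(Top, C) is not a NE: Player 1 would switch to Bottom (8 > 1).
No other cell survives both best-response checks, so there are 3 pure NE.

3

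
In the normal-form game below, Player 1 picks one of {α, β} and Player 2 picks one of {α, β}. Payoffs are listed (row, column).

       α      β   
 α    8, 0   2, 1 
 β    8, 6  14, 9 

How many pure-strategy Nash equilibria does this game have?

1

Both β: Player 1 gets 14 (best alternative 2); Player 2 gets 9 (best alternative 6). Neither deviates — NE.
Both α is not a NE: Player 2 would switch to β (1 > 0).
No other cell survives both best-response checks, so there is 1 pure NE.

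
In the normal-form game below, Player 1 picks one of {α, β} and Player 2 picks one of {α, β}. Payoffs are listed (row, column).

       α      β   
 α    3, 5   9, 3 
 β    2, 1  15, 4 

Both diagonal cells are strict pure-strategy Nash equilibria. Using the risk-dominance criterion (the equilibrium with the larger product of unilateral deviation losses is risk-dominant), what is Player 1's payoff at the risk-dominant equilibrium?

At both α: Player 1 loses 3 − 2 = 1 by deviating; Player 2 loses 5 − 3 = 2. Product = 1·2 = 2.
At both β: Player 1 loses 15 − 9 = 6 by deviating; Player 2 loses 4 − 1 = 3. Product = 6·3 = 18.
18 > 2, so both β is risk-dominant. Player 1's payoff there is 15.

15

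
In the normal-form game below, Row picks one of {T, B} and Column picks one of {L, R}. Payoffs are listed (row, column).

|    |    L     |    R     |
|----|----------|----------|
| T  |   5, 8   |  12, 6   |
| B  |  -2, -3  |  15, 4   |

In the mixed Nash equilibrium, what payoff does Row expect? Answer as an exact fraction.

99/10

Column mixes with probability q on L, chosen so Row is indifferent: 5q + 12(1−q) = (-2)q + 15(1−q) gives q = 3/10.
Row's expected payoff (from either row, since indifferent) is 5·3/10 + 12·7/10 = 99/10.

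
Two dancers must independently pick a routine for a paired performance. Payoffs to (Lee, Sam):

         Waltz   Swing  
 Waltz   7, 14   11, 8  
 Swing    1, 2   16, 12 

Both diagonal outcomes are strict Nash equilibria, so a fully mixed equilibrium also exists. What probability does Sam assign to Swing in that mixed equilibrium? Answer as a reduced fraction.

Sam's mix q on Waltz must make Lee indifferent between Waltz and Swing.
Lee's payoff from Waltz: 7q + 11(1−q). From Swing: 1q + 16(1−q).
Set equal: 6q = 5(1−q) → q = 5/11.
Probability on Swing is 1 − 5/11 = 6/11.

6/11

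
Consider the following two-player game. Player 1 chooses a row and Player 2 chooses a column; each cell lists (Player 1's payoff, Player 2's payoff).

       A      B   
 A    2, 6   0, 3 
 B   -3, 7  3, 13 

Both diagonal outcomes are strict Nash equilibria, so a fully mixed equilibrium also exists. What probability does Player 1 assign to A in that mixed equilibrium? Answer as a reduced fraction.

2/3

Player 1's mix p on A must make Player 2 indifferent between A and B.
Player 2's payoff from A: 6p + 7(1−p). From B: 3p + 13(1−p).
Set equal: 3p = 6(1−p) → p = 6/9 = 2/3.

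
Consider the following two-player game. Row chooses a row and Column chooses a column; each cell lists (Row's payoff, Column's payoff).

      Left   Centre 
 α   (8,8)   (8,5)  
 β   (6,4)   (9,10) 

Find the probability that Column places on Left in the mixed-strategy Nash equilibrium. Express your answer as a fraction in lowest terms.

Column's mix q on Left must make Row indifferent between α and β.
Row's payoff from α: 8q + 8(1−q). From β: 6q + 9(1−q).
Set equal: 2q = 1(1−q) → q = 1/3.

1/3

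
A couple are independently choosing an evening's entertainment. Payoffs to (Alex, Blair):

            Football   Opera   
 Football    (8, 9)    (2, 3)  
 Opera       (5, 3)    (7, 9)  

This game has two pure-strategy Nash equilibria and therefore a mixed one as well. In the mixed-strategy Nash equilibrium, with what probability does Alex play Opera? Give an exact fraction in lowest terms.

Alex's mix p on Football must make Blair indifferent between Football and Opera.
Blair's payoff from Football: 9p + 3(1−p). From Opera: 3p + 9(1−p).
Set equal: 6p = 6(1−p) → p = 6/12 = 1/2.
Probability on Opera is 1 − 1/2 = 1/2.

1/2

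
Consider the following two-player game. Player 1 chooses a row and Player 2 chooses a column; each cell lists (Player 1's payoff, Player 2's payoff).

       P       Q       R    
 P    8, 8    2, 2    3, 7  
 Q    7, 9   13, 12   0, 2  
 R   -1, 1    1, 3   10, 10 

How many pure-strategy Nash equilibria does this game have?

3

Both P: Player 1 gets 8 (best alternative 7); Player 2 gets 8 (best alternative 7). Neither deviates — NE.
Both Q: Player 1 gets 13 (best alternative 2); Player 2 gets 12 (best alternative 9). Neither deviates — NE.
Both R: Player 1 gets 10 (best alternative 3); Player 2 gets 10 (best alternative 3). Neither deviates — NE.
(R, P) is not a NE: Player 1 would switch to P (8 > -1).
No other cell survives both best-response checks, so there are 3 pure NE.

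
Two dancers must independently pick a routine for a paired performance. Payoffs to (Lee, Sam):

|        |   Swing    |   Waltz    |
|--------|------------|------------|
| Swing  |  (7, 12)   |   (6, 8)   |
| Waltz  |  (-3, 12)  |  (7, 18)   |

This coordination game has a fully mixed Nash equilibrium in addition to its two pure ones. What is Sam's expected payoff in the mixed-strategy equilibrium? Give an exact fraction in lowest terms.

12

Lee mixes with probability p on Swing, chosen so Sam is indifferent: 12p + 12(1−p) = 8p + 18(1−p) gives p = 3/5.
Sam's expected payoff is 12·3/5 + 12·2/5 = 12.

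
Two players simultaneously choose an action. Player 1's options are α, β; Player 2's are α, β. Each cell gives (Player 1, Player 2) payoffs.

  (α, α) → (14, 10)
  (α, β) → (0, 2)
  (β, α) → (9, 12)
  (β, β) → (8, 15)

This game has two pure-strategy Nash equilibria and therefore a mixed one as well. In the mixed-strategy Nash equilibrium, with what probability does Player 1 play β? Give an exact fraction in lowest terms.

Player 1's mix p on α must make Player 2 indifferent between α and β.
Player 2's payoff from α: 10p + 12(1−p). From β: 2p + 15(1−p).
Set equal: 8p = 3(1−p) → p = 3/11.
Probability on β is 1 − 3/11 = 8/11.

8/11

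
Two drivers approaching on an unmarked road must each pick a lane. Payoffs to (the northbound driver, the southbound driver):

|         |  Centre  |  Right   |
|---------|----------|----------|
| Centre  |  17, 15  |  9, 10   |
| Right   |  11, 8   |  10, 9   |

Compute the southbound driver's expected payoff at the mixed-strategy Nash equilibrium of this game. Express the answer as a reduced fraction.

55/6

The northbound driver mixes with probability p on Centre, chosen so the southbound driver is indifferent: 15p + 8(1−p) = 10p + 9(1−p) gives p = 1/6.
The southbound driver's expected payoff is 15·1/6 + 8·5/6 = 55/6.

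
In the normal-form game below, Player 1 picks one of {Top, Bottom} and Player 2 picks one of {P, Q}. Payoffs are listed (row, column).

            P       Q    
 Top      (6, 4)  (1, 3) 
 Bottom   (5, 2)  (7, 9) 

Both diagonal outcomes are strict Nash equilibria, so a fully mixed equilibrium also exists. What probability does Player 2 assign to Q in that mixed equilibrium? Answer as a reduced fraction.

1/7

Player 2's mix q on P must make Player 1 indifferent between Top and Bottom.
Player 1's payoff from Top: 6q + 1(1−q). From Bottom: 5q + 7(1−q).
Set equal: 1q = 6(1−q) → q = 6/7.
Probability on Q is 1 − 6/7 = 1/7.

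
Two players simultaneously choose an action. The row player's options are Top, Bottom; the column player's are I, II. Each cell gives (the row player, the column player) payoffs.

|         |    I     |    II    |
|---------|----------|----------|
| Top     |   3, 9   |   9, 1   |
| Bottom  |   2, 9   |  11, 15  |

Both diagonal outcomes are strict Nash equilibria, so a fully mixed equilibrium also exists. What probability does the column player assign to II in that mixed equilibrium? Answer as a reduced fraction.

1/3

The column player's mix q on I must make the row player indifferent between Top and Bottom.
The row player's payoff from Top: 3q + 9(1−q). From Bottom: 2q + 11(1−q).
Set equal: 1q = 2(1−q) → q = 2/3.
Probability on II is 1 − 2/3 = 1/3.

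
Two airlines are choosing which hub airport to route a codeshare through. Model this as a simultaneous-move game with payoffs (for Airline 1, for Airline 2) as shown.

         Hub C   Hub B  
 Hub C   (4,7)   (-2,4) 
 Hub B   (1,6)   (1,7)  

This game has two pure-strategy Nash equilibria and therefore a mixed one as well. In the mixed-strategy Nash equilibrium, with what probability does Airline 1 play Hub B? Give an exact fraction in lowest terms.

Airline 1's mix p on Hub C must make Airline 2 indifferent between Hub C and Hub B.
Airline 2's payoff from Hub C: 7p + 6(1−p). From Hub B: 4p + 7(1−p).
Set equal: 3p = 1(1−p) → p = 1/4.
Probability on Hub B is 1 − 1/4 = 3/4.

3/4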